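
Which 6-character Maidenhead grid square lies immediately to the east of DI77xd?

DI87ad

Longitude subsquare x = 23; +1 → 24, wraps to 0 = a, carry into square.
Longitude square 7; +1 → 8.
The latitude characters are unchanged.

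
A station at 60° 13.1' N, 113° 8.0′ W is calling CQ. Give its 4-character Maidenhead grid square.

Shift to the Maidenhead origin (180°W, 90°S): lon 66.87, lat 150.22.
Field: 66.87/20 → 3 → D, 150.22/10 → 15 → P; chars DP.
Square: 6.87/2 → 3, 0.22/1 → 0; chars 30.

DP30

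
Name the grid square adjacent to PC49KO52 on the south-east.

Longitude extended square 5; +1 → 6.
Latitude extended square 2; −1 → 1.

PC49ko61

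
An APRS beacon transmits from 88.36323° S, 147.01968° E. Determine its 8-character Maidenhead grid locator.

QA31mp22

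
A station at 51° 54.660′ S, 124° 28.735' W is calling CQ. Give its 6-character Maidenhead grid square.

CD78sc

Offset from 180°W / 90°S: lon 55.5211°, lat 38.0890°.
Field: lon ⌊55.5211/20⌋ = 2 → C; lat ⌊38.0890/10⌋ = 3 → D.
Square: lon ⌊15.5211/2⌋ = 7; lat ⌊8.0890/1⌋ = 8.
Subsquare: lon ⌊1.5211/0.0833333⌋ = 18 → s; lat ⌊0.0890/0.0416667⌋ = 2 → c.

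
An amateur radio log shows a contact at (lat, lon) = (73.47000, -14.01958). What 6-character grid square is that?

IQ23xl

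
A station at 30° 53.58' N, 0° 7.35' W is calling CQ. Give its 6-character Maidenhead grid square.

IM90wv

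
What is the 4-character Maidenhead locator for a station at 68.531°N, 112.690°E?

OP68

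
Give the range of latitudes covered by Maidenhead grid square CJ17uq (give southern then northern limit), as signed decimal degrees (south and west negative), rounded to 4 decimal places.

Field C=2, J=9: +2·20° lon, +9·10° lat → SW at lon -140°, lat 0°.
Square 1, 7: +1·2° lon, +7·1° lat → SW at lon -138°, lat 7°.
Subsquare u=20, q=16: +20·0.0833333° lon, +16·0.0416667° lat → SW at lon -136.333°, lat 7.66667°.
Cell spans 0.0833333° lon × 0.0416667° lat.
south 7.6667, north 7.7083.

7.6667, 7.7083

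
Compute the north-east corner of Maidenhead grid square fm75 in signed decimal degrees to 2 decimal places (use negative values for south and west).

Field F=5, M=12: +5·20° lon, +12·10° lat → SW at lon -80°, lat 30°.
Square 7, 5: +7·2° lon, +5·1° lat → SW at lon -66°, lat 35°.
Cell spans 2° lon × 1° lat. NE corner is SW corner plus one full cell.
latitude 36.00, longitude -64.00.

36.00, -64.00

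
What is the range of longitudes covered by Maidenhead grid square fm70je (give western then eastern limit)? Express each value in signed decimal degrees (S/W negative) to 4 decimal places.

Field F=5, M=12: +5·20° lon, +12·10° lat → SW at lon -80°, lat 30°.
Square 7, 0: +7·2° lon, +0·1° lat → SW at lon -66°, lat 30°.
Subsquare j=9, e=4: +9·0.0833333° lon, +4·0.0416667° lat → SW at lon -65.25°, lat 30.1667°.
Cell spans 0.0833333° lon × 0.0416667° lat.
west -65.2500, east -65.1667.

-65.2500, -65.1667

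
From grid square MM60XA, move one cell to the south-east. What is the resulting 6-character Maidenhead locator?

ML79ax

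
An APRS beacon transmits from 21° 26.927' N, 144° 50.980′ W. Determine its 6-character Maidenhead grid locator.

Shift to the Maidenhead origin (180°W, 90°S): lon 35.1503, lat 111.4488.
Field: 35.1503/20 → 1 → B, 111.4488/10 → 11 → L; chars BL.
Square: 15.1503/2 → 7, 1.4488/1 → 1; chars 71.
Subsquare: 1.1503/0.0833333 → 13 → n, 0.4488/0.0416667 → 10 → k; chars nk.

BL71nk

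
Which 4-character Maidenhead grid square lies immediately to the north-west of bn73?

BN64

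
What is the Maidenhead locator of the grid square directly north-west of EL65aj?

EL55xk

Longitude subsquare a = 0; −1 → -1, wraps to 23 = x, carry into square.
Longitude square 6; −1 → 5.
Latitude subsquare j = 9; +1 → 10 = k.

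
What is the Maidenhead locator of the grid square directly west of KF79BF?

KF79af

Longitude subsquare b = 1; −1 → 0 = a.
The latitude characters are unchanged.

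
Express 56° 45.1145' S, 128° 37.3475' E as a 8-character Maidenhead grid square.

PD43hf49

Offset from 180°W / 90°S: lon 308.62246°, lat 33.24809°.
Field: 308.62246/20 → 15 → P, 33.24809/10 → 3 → D; chars PD.
Square: 8.62246/2 → 4, 3.24809/1 → 3; chars 43.
Subsquare: 0.62246/0.0833333 → 7 → h, 0.24809/0.0416667 → 5 → f; chars hf.
Extended square: 0.03912/0.00833333 → 4, 0.03976/0.00416667 → 9; chars 49.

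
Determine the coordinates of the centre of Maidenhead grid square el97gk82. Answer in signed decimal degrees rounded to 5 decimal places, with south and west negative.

27.42708, -81.42917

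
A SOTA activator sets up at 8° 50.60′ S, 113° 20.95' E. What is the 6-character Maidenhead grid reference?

OI61qd

Shift to the Maidenhead origin (180°W, 90°S): lon 293.3492, lat 81.1567.
Field: 293.3492/20 → 14 → O, 81.1567/10 → 8 → I; chars OI.
Square: 13.3492/2 → 6, 1.1567/1 → 1; chars 61.
Subsquare: 1.3492/0.0833333 → 16 → q, 0.1567/0.0416667 → 3 → d; chars qd.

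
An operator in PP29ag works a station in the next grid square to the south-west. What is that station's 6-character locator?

PP19xf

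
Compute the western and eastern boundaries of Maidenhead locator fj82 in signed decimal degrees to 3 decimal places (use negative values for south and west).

-64.000, -62.000

Field F=5, J=9: +5·20° lon, +9·10° lat → SW at lon -80°, lat 0°.
Square 8, 2: +8·2° lon, +2·1° lat → SW at lon -64°, lat 2°.
Cell spans 2° lon × 1° lat.
west -64.000, east -62.000.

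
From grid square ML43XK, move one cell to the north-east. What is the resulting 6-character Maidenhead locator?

ML53al

Longitude subsquare x = 23; +1 → 24, wraps to 0 = a, carry into square.
Longitude square 4; +1 → 5.
Latitude subsquare k = 10; +1 → 11 = l.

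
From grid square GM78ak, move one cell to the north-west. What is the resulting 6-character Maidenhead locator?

Longitude subsquare a = 0; −1 → -1, wraps to 23 = x, carry into square.
Longitude square 7; −1 → 6.
Latitude subsquare k = 10; +1 → 11 = l.

GM68xl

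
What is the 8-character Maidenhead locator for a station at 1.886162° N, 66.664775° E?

MJ31hv92

Shift to the Maidenhead origin (180°W, 90°S): lon 246.66478, lat 91.88616.
Field (20°×10°, letters A–R): lon ⌊246.66478/20⌋ = 12 → M; lat ⌊91.88616/10⌋ = 9 → J.
Square (2°×1°, digits 0–9): lon ⌊6.66478/2⌋ = 3; lat ⌊1.88616/1⌋ = 1.
Subsquare (5′×2.5′, letters a–x): lon ⌊0.66478/0.0833333⌋ = 7 → h; lat ⌊0.88616/0.0416667⌋ = 21 → v.
Extended square (30″×15″, digits 0–9): lon ⌊0.08144/0.00833333⌋ = 9; lat ⌊0.01116/0.00416667⌋ = 2.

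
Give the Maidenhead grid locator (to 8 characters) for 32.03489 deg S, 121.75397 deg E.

PF07vx01

Shift to the Maidenhead origin (180°W, 90°S): lon 301.75397, lat 57.96511.
Field: 301.75397/20 → 15 → P, 57.96511/10 → 5 → F; chars PF.
Square: 1.75397/2 → 0, 7.96511/1 → 7; chars 07.
Subsquare: 1.75397/0.0833333 → 21 → v, 0.96511/0.0416667 → 23 → x; chars vx.
Extended square: 0.00397/0.00833333 → 0, 0.00678/0.00416667 → 1; chars 01.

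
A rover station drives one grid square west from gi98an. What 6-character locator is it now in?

Longitude subsquare a = 0; −1 → -1, wraps to 23 = x, carry into square.
Longitude square 9; −1 → 8.
The latitude characters are unchanged.

GI88xn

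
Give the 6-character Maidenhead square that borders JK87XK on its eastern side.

JK97ak

Longitude subsquare x = 23; +1 → 24, wraps to 0 = a, carry into square.
Longitude square 8; +1 → 9.
The latitude characters are unchanged.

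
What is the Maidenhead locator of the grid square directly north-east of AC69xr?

AC79as

Longitude subsquare x = 23; +1 → 24, wraps to 0 = a, carry into square.
Longitude square 6; +1 → 7.
Latitude subsquare r = 17; +1 → 18 = s.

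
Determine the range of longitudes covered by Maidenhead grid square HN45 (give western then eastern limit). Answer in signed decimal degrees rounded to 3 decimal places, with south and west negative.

Field H=7, N=13: +7·20° lon, +13·10° lat → SW at lon -40°, lat 40°.
Square 4, 5: +4·2° lon, +5·1° lat → SW at lon -32°, lat 45°.
Cell spans 2° lon × 1° lat.
west -32.000, east -30.000.

-32.000, -30.000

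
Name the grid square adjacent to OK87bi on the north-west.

Longitude subsquare b = 1; −1 → 0 = a.
Latitude subsquare i = 8; +1 → 9 = j.

OK87aj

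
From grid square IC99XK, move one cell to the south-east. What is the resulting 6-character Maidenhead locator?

JC09aj

Longitude subsquare x = 23; +1 → 24, wraps to 0 = a, carry into square.
Longitude square 9; +1 → 10, wraps to 0, carry into field.
Longitude field I = 8; +1 → 9 = J.
Latitude subsquare k = 10; −1 → 9 = j.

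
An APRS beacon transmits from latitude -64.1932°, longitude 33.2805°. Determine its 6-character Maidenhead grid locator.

Shift to the Maidenhead origin (180°W, 90°S): lon 213.2805, lat 25.8068.
Field: lon ⌊213.2805/20⌋ = 10 → K; lat ⌊25.8068/10⌋ = 2 → C.
Square: lon ⌊13.2805/2⌋ = 6; lat ⌊5.8068/1⌋ = 5.
Subsquare: lon ⌊1.2805/0.0833333⌋ = 15 → p; lat ⌊0.8068/0.0416667⌋ = 19 → t.

KC65pt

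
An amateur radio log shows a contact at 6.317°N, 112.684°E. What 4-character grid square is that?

Offset from 180°W / 90°S: lon 292.68°, lat 96.32°.
Field: 292.68/20 → 14 → O, 96.32/10 → 9 → J; chars OJ.
Square: 12.68/2 → 6, 6.32/1 → 6; chars 66.

OJ66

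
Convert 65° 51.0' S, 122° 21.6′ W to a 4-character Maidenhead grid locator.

CC84

Shift to the Maidenhead origin (180°W, 90°S): lon 57.64, lat 24.15.
Field (20°×10°, letters A–R): lon ⌊57.64/20⌋ = 2 → C; lat ⌊24.15/10⌋ = 2 → C.
Square (2°×1°, digits 0–9): lon ⌊17.64/2⌋ = 8; lat ⌊4.15/1⌋ = 4.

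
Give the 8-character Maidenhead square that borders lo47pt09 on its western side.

LO47ot99

Longitude extended square 0; −1 → -1, wraps to 9, carry into subsquare.
Longitude subsquare p = 15; −1 → 14 = o.
The latitude characters are unchanged.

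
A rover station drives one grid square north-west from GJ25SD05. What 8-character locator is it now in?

GJ25rd96

Longitude extended square 0; −1 → -1, wraps to 9, carry into subsquare.
Longitude subsquare s = 18; −1 → 17 = r.
Latitude extended square 5; +1 → 6.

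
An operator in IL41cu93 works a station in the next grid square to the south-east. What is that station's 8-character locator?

IL41du02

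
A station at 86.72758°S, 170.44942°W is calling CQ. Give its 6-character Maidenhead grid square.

Add 180° to longitude and 90° to latitude: 9.5506, 3.2724.
Field (20°×10°, letters A–R): 9.5506/20 → 0 → A, 3.2724/10 → 0 → A; chars AA.
Square (2°×1°, digits 0–9): 9.5506/2 → 4, 3.2724/1 → 3; chars 43.
Subsquare (5′×2.5′, letters a–x): 1.5506/0.0833333 → 18 → s, 0.2724/0.0416667 → 6 → g; chars sg.

AA43sg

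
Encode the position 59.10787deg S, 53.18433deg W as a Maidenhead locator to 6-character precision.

GD30jv

Add 180° to longitude and 90° to latitude: 126.8157, 30.8921.
Field: 126.8157/20 → 6 → G, 30.8921/10 → 3 → D; chars GD.
Square: 6.8157/2 → 3, 0.8921/1 → 0; chars 30.
Subsquare: 0.8157/0.0833333 → 9 → j, 0.8921/0.0416667 → 21 → v; chars jv.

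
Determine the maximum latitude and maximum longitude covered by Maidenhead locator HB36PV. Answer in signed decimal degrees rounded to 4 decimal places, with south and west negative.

-73.0833, -32.6667

Field H=7, B=1: +7·20° lon, +1·10° lat → SW at lon -40°, lat -80°.
Square 3, 6: +3·2° lon, +6·1° lat → SW at lon -34°, lat -74°.
Subsquare p=15, v=21: +15·0.0833333° lon, +21·0.0416667° lat → SW at lon -32.75°, lat -73.125°.
Cell spans 0.0833333° lon × 0.0416667° lat. NE corner is SW corner plus one full cell.
latitude -73.0833, longitude -32.6667.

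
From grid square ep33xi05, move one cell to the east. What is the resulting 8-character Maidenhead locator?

Longitude extended square 0; +1 → 1.
The latitude characters are unchanged.

EP33xi15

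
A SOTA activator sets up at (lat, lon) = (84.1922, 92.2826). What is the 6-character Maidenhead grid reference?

Add 180° to longitude and 90° to latitude: 272.2826, 174.1922.
Field (20°×10°, letters A–R): lon ⌊272.2826/20⌋ = 13 → N; lat ⌊174.1922/10⌋ = 17 → R.
Square (2°×1°, digits 0–9): lon ⌊12.2826/2⌋ = 6; lat ⌊4.1922/1⌋ = 4.
Subsquare (5′×2.5′, letters a–x): lon ⌊0.2826/0.0833333⌋ = 3 → d; lat ⌊0.1922/0.0416667⌋ = 4 → e.

NR64de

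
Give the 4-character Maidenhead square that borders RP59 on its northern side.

RQ50

Latitude square 9; +1 → 10, wraps to 0, carry into field.
Latitude field P = 15; +1 → 16 = Q.
The longitude characters are unchanged.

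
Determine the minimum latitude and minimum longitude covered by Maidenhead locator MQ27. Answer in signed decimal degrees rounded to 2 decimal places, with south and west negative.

77.00, 64.00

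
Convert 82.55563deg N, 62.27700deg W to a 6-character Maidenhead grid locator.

FR82un

Offset from 180°W / 90°S: lon 117.7230°, lat 172.5556°.
Field: lon ⌊117.7230/20⌋ = 5 → F; lat ⌊172.5556/10⌋ = 17 → R.
Square: lon ⌊17.7230/2⌋ = 8; lat ⌊2.5556/1⌋ = 2.
Subsquare: lon ⌊1.7230/0.0833333⌋ = 20 → u; lat ⌊0.5556/0.0416667⌋ = 13 → n.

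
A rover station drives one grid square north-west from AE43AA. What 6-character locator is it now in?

Longitude subsquare a = 0; −1 → -1, wraps to 23 = x, carry into square.
Longitude square 4; −1 → 3.
Latitude subsquare a = 0; +1 → 1 = b.

AE33xb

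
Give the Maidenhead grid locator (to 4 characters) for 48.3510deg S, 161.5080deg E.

Offset from 180°W / 90°S: lon 341.51°, lat 41.65°.
Field: 341.51/20 → 17 → R, 41.65/10 → 4 → E; chars RE.
Square: 1.51/2 → 0, 1.65/1 → 1; chars 01.

RE01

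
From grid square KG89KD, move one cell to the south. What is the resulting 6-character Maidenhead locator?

KG89kc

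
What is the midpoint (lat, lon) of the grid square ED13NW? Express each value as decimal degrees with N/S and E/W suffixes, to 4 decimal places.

56.0625° S, 96.8750° W

Field E=4, D=3: +4·20° lon, +3·10° lat → SW at lon -100°, lat -60°.
Square 1, 3: +1·2° lon, +3·1° lat → SW at lon -98°, lat -57°.
Subsquare n=13, w=22: +13·0.0833333° lon, +22·0.0416667° lat → SW at lon -96.9167°, lat -56.0833°.
Cell spans 0.0833333° lon × 0.0416667° lat. Centre is SW corner plus half of each.
latitude 56.0625° S, longitude 96.8750° W.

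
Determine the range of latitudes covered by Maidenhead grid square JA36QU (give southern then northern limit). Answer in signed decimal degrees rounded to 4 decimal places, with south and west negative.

Field J=9, A=0: +9·20° lon, +0·10° lat → SW at lon 0°, lat -90°.
Square 3, 6: +3·2° lon, +6·1° lat → SW at lon 6°, lat -84°.
Subsquare q=16, u=20: +16·0.0833333° lon, +20·0.0416667° lat → SW at lon 7.33333°, lat -83.1667°.
Cell spans 0.0833333° lon × 0.0416667° lat.
south -83.1667, north -83.1250.

-83.1667, -83.1250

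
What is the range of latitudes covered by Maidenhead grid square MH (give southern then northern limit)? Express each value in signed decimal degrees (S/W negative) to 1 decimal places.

-20.0, -10.0

Field M=12, H=7: +12·20° lon, +7·10° lat → SW at lon 60°, lat -20°.
Cell spans 20° lon × 10° lat.
south -20.0, north -10.0.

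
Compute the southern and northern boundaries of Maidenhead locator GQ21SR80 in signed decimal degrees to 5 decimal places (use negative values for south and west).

71.70833, 71.71250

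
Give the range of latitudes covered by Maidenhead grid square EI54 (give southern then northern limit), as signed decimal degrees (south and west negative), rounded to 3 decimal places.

Field E=4, I=8: +4·20° lon, +8·10° lat → SW at lon -100°, lat -10°.
Square 5, 4: +5·2° lon, +4·1° lat → SW at lon -90°, lat -6°.
Cell spans 2° lon × 1° lat.
south -6.000, north -5.000.

-6.000, -5.000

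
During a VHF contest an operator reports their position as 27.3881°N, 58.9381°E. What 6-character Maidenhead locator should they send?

LL97lj

Offset from 180°W / 90°S: lon 238.9381°, lat 117.3881°.
Field: 238.9381/20 → 11 → L, 117.3881/10 → 11 → L; chars LL.
Square: 18.9381/2 → 9, 7.3881/1 → 7; chars 97.
Subsquare: 0.9381/0.0833333 → 11 → l, 0.3881/0.0416667 → 9 → j; chars lj.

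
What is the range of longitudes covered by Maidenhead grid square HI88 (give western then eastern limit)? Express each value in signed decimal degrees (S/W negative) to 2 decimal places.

Field H=7, I=8: +7·20° lon, +8·10° lat → SW at lon -40°, lat -10°.
Square 8, 8: +8·2° lon, +8·1° lat → SW at lon -24°, lat -2°.
Cell spans 2° lon × 1° lat.
west -24.00, east -22.00.

-24.00, -22.00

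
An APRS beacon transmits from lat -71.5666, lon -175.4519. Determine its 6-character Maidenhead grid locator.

AB28gk

Add 180° to longitude and 90° to latitude: 4.5481, 18.4334.
Field (20°×10°, letters A–R): 4.5481/20 → 0 → A, 18.4334/10 → 1 → B; chars AB.
Square (2°×1°, digits 0–9): 4.5481/2 → 2, 8.4334/1 → 8; chars 28.
Subsquare (5′×2.5′, letters a–x): 0.5481/0.0833333 → 6 → g, 0.4334/0.0416667 → 10 → k; chars gk.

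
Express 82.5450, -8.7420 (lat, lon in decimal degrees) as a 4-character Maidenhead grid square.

Add 180° to longitude and 90° to latitude: 171.26, 172.55.
Field: lon ⌊171.26/20⌋ = 8 → I; lat ⌊172.55/10⌋ = 17 → R.
Square: lon ⌊11.26/2⌋ = 5; lat ⌊2.55/1⌋ = 2.

IR52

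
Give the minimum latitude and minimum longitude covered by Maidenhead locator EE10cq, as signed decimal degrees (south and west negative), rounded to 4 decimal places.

-49.3333, -97.8333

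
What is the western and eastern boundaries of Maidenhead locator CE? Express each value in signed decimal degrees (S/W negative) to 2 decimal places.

-140.00, -120.00

Field C=2, E=4: +2·20° lon, +4·10° lat → SW at lon -140°, lat -50°.
Cell spans 20° lon × 10° lat.
west -140.00, east -120.00.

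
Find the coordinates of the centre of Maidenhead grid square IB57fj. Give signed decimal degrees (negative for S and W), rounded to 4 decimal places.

-72.6042, -9.5417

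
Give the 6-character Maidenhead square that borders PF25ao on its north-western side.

PF15xp

Longitude subsquare a = 0; −1 → -1, wraps to 23 = x, carry into square.
Longitude square 2; −1 → 1.
Latitude subsquare o = 14; +1 → 15 = p.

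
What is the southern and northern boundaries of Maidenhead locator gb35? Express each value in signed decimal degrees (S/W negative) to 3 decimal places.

Field G=6, B=1: +6·20° lon, +1·10° lat → SW at lon -60°, lat -80°.
Square 3, 5: +3·2° lon, +5·1° lat → SW at lon -54°, lat -75°.
Cell spans 2° lon × 1° lat.
south -75.000, north -74.000.

-75.000, -74.000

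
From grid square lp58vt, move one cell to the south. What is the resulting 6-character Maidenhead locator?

LP58vs

Latitude subsquare t = 19; −1 → 18 = s.
The longitude characters are unchanged.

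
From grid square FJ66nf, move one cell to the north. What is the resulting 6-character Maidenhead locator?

FJ66ng

Latitude subsquare f = 5; +1 → 6 = g.
The longitude characters are unchanged.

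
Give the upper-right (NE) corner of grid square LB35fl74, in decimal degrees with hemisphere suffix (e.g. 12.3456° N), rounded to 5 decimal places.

74.52083° S, 46.48333° E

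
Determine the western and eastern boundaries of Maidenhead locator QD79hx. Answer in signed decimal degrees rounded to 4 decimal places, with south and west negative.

154.5833, 154.6667

Field Q=16, D=3: +16·20° lon, +3·10° lat → SW at lon 140°, lat -60°.
Square 7, 9: +7·2° lon, +9·1° lat → SW at lon 154°, lat -51°.
Subsquare h=7, x=23: +7·0.0833333° lon, +23·0.0416667° lat → SW at lon 154.583°, lat -50.0417°.
Cell spans 0.0833333° lon × 0.0416667° lat.
west 154.5833, east 154.6667.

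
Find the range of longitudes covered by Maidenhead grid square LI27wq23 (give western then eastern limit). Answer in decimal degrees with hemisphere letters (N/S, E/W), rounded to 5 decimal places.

45.85000° E, 45.85833° E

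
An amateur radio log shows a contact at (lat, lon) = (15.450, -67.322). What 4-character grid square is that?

FK65

Shift to the Maidenhead origin (180°W, 90°S): lon 112.68, lat 105.45.
Field (20°×10°, letters A–R): lon ⌊112.68/20⌋ = 5 → F; lat ⌊105.45/10⌋ = 10 → K.
Square (2°×1°, digits 0–9): lon ⌊12.68/2⌋ = 6; lat ⌊5.45/1⌋ = 5.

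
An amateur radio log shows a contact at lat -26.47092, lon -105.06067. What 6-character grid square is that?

Offset from 180°W / 90°S: lon 74.9393°, lat 63.5291°.
Field: lon ⌊74.9393/20⌋ = 3 → D; lat ⌊63.5291/10⌋ = 6 → G.
Square: lon ⌊14.9393/2⌋ = 7; lat ⌊3.5291/1⌋ = 3.
Subsquare: lon ⌊0.9393/0.0833333⌋ = 11 → l; lat ⌊0.5291/0.0416667⌋ = 12 → m.

DG73lm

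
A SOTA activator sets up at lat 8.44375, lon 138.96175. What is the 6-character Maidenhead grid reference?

PJ98lk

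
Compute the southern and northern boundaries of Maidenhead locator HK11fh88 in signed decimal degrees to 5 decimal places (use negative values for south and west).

Field H=7, K=10: +7·20° lon, +10·10° lat → SW at lon -40°, lat 10°.
Square 1, 1: +1·2° lon, +1·1° lat → SW at lon -38°, lat 11°.
Subsquare f=5, h=7: +5·0.0833333° lon, +7·0.0416667° lat → SW at lon -37.5833°, lat 11.2917°.
Extended square 8, 8: +8·0.00833333° lon, +8·0.00416667° lat → SW at lon -37.5167°, lat 11.325°.
Cell spans 0.00833333° lon × 0.00416667° lat.
south 11.32500, north 11.32917.

11.32500, 11.32917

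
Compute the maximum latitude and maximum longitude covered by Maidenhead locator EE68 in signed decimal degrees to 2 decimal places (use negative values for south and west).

Field E=4, E=4: +4·20° lon, +4·10° lat → SW at lon -100°, lat -50°.
Square 6, 8: +6·2° lon, +8·1° lat → SW at lon -88°, lat -42°.
Cell spans 2° lon × 1° lat. NE corner is SW corner plus one full cell.
latitude -41.00, longitude -86.00.

-41.00, -86.00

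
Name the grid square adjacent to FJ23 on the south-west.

FJ12

Longitude square 2; −1 → 1.
Latitude square 3; −1 → 2.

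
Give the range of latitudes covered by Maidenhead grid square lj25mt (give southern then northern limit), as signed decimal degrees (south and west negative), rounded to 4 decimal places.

5.7917, 5.8333

Field L=11, J=9: +11·20° lon, +9·10° lat → SW at lon 40°, lat 0°.
Square 2, 5: +2·2° lon, +5·1° lat → SW at lon 44°, lat 5°.
Subsquare m=12, t=19: +12·0.0833333° lon, +19·0.0416667° lat → SW at lon 45°, lat 5.79167°.
Cell spans 0.0833333° lon × 0.0416667° lat.
south 5.7917, north 5.8333.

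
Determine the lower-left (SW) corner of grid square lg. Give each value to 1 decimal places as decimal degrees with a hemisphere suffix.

30.0° S, 40.0° E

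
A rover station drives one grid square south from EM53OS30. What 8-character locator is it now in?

EM53or39

Latitude extended square 0; −1 → -1, wraps to 9, carry into subsquare.
Latitude subsquare s = 18; −1 → 17 = r.
The longitude characters are unchanged.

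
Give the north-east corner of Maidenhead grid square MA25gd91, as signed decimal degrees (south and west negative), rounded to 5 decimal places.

-84.86667, 64.58333

Field M=12, A=0: +12·20° lon, +0·10° lat → SW at lon 60°, lat -90°.
Square 2, 5: +2·2° lon, +5·1° lat → SW at lon 64°, lat -85°.
Subsquare g=6, d=3: +6·0.0833333° lon, +3·0.0416667° lat → SW at lon 64.5°, lat -84.875°.
Extended square 9, 1: +9·0.00833333° lon, +1·0.00416667° lat → SW at lon 64.575°, lat -84.8708°.
Cell spans 0.00833333° lon × 0.00416667° lat. NE corner is SW corner plus one full cell.
latitude -84.86667, longitude 64.58333.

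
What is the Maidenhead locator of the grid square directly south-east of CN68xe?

Longitude subsquare x = 23; +1 → 24, wraps to 0 = a, carry into square.
Longitude square 6; +1 → 7.
Latitude subsquare e = 4; −1 → 3 = d.

CN78ad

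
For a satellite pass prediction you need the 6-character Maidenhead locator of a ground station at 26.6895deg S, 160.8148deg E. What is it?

Shift to the Maidenhead origin (180°W, 90°S): lon 340.8148, lat 63.3105.
Field: 340.8148/20 → 17 → R, 63.3105/10 → 6 → G; chars RG.
Square: 0.8148/2 → 0, 3.3105/1 → 3; chars 03.
Subsquare: 0.8148/0.0833333 → 9 → j, 0.3105/0.0416667 → 7 → h; chars jh.

RG03jh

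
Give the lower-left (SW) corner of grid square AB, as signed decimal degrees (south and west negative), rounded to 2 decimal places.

Field A=0, B=1: +0·20° lon, +1·10° lat → SW at lon -180°, lat -80°.
latitude -80.00, longitude -180.00.

-80.00, -180.00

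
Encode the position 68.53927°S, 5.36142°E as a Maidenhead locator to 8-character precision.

JC21ql30

Shift to the Maidenhead origin (180°W, 90°S): lon 185.36142, lat 21.46073.
Field (20°×10°, letters A–R): 185.36142/20 → 9 → J, 21.46073/10 → 2 → C; chars JC.
Square (2°×1°, digits 0–9): 5.36142/2 → 2, 1.46073/1 → 1; chars 21.
Subsquare (5′×2.5′, letters a–x): 1.36142/0.0833333 → 16 → q, 0.46073/0.0416667 → 11 → l; chars ql.
Extended square (30″×15″, digits 0–9): 0.02809/0.00833333 → 3, 0.00240/0.00416667 → 0; chars 30.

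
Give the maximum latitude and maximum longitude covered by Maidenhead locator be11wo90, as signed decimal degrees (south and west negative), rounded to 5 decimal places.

Field B=1, E=4: +1·20° lon, +4·10° lat → SW at lon -160°, lat -50°.
Square 1, 1: +1·2° lon, +1·1° lat → SW at lon -158°, lat -49°.
Subsquare w=22, o=14: +22·0.0833333° lon, +14·0.0416667° lat → SW at lon -156.167°, lat -48.4167°.
Extended square 9, 0: +9·0.00833333° lon, +0·0.00416667° lat → SW at lon -156.092°, lat -48.4167°.
Cell spans 0.00833333° lon × 0.00416667° lat. NE corner is SW corner plus one full cell.
latitude -48.41250, longitude -156.08333.

-48.41250, -156.08333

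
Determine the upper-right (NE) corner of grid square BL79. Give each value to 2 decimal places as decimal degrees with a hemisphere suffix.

Field B=1, L=11: +1·20° lon, +11·10° lat → SW at lon -160°, lat 20°.
Square 7, 9: +7·2° lon, +9·1° lat → SW at lon -146°, lat 29°.
Cell spans 2° lon × 1° lat. NE corner is SW corner plus one full cell.
latitude 30.00° N, longitude 144.00° W.

30.00° N, 144.00° W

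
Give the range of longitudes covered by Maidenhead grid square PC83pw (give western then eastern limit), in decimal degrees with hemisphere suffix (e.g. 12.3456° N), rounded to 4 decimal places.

137.2500° E, 137.3333° E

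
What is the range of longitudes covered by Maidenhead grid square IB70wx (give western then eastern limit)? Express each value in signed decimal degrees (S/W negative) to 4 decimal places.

Field I=8, B=1: +8·20° lon, +1·10° lat → SW at lon -20°, lat -80°.
Square 7, 0: +7·2° lon, +0·1° lat → SW at lon -6°, lat -80°.
Subsquare w=22, x=23: +22·0.0833333° lon, +23·0.0416667° lat → SW at lon -4.16667°, lat -79.0417°.
Cell spans 0.0833333° lon × 0.0416667° lat.
west -4.1667, east -4.0833.

-4.1667, -4.0833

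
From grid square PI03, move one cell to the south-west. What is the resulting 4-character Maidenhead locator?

OI92

Longitude square 0; −1 → -1, wraps to 9, carry into field.
Longitude field P = 15; −1 → 14 = O.
Latitude square 3; −1 → 2.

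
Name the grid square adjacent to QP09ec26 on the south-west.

Longitude extended square 2; −1 → 1.
Latitude extended square 6; −1 → 5.

QP09ec15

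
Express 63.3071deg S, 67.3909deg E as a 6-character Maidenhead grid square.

Offset from 180°W / 90°S: lon 247.3909°, lat 26.6929°.
Field (20°×10°, letters A–R): lon ⌊247.3909/20⌋ = 12 → M; lat ⌊26.6929/10⌋ = 2 → C.
Square (2°×1°, digits 0–9): lon ⌊7.3909/2⌋ = 3; lat ⌊6.6929/1⌋ = 6.
Subsquare (5′×2.5′, letters a–x): lon ⌊1.3909/0.0833333⌋ = 16 → q; lat ⌊0.6929/0.0416667⌋ = 16 → q.

MC36qq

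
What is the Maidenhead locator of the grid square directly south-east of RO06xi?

Longitude subsquare x = 23; +1 → 24, wraps to 0 = a, carry into square.
Longitude square 0; +1 → 1.
Latitude subsquare i = 8; −1 → 7 = h.

RO16ah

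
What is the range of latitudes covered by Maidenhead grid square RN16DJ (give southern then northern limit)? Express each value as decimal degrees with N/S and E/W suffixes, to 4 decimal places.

Field R=17, N=13: +17·20° lon, +13·10° lat → SW at lon 160°, lat 40°.
Square 1, 6: +1·2° lon, +6·1° lat → SW at lon 162°, lat 46°.
Subsquare d=3, j=9: +3·0.0833333° lon, +9·0.0416667° lat → SW at lon 162.25°, lat 46.375°.
Cell spans 0.0833333° lon × 0.0416667° lat.
south 46.3750° N, north 46.4167° N.

46.3750° N, 46.4167° N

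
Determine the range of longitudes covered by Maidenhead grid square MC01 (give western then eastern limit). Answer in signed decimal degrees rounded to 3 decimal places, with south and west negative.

Field M=12, C=2: +12·20° lon, +2·10° lat → SW at lon 60°, lat -70°.
Square 0, 1: +0·2° lon, +1·1° lat → SW at lon 60°, lat -69°.
Cell spans 2° lon × 1° lat.
west 60.000, east 62.000.

60.000, 62.000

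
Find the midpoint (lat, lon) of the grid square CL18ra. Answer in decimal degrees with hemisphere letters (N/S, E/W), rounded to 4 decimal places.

28.0208° N, 136.5417° W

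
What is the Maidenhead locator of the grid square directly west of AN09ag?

RN99xg

Longitude subsquare a = 0; −1 → -1, wraps to 23 = x, carry into square.
Longitude square 0; −1 → -1, wraps to 9, carry into field.
Longitude field A = 0; −1 → -1, wraps to 17 = R, wrapping around the antimeridian.
The latitude characters are unchanged.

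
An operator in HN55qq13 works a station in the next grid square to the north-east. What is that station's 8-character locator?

HN55qq24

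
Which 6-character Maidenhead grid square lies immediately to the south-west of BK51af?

Longitude subsquare a = 0; −1 → -1, wraps to 23 = x, carry into square.
Longitude square 5; −1 → 4.
Latitude subsquare f = 5; −1 → 4 = e.

BK41xe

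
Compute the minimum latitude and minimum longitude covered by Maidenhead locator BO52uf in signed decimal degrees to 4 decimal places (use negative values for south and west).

52.2083, -148.3333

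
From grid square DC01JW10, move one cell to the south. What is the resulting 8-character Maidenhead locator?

DC01jv19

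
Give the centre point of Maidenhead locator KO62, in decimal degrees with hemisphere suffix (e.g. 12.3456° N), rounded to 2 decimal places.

52.50° N, 33.00° E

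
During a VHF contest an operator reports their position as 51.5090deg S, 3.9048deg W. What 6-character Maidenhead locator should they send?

Shift to the Maidenhead origin (180°W, 90°S): lon 176.0952, lat 38.4910.
Field (20°×10°, letters A–R): 176.0952/20 → 8 → I, 38.4910/10 → 3 → D; chars ID.
Square (2°×1°, digits 0–9): 16.0952/2 → 8, 8.4910/1 → 8; chars 88.
Subsquare (5′×2.5′, letters a–x): 0.0952/0.0833333 → 1 → b, 0.4910/0.0416667 → 11 → l; chars bl.

ID88bl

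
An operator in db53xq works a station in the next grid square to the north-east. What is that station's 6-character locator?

DB63ar

Longitude subsquare x = 23; +1 → 24, wraps to 0 = a, carry into square.
Longitude square 5; +1 → 6.
Latitude subsquare q = 16; +1 → 17 = r.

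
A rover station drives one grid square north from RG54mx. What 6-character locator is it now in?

RG55ma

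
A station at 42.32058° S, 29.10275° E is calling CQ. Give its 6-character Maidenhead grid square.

KE47nq

Shift to the Maidenhead origin (180°W, 90°S): lon 209.1028, lat 47.6794.
Field: 209.1028/20 → 10 → K, 47.6794/10 → 4 → E; chars KE.
Square: 9.1028/2 → 4, 7.6794/1 → 7; chars 47.
Subsquare: 1.1028/0.0833333 → 13 → n, 0.6794/0.0416667 → 16 → q; chars nq.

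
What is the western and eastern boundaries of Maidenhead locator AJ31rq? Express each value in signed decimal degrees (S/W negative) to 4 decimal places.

-172.5833, -172.5000

Field A=0, J=9: +0·20° lon, +9·10° lat → SW at lon -180°, lat 0°.
Square 3, 1: +3·2° lon, +1·1° lat → SW at lon -174°, lat 1°.
Subsquare r=17, q=16: +17·0.0833333° lon, +16·0.0416667° lat → SW at lon -172.583°, lat 1.66667°.
Cell spans 0.0833333° lon × 0.0416667° lat.
west -172.5833, east -172.5000.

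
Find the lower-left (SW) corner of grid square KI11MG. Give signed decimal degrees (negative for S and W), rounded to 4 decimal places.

Field K=10, I=8: +10·20° lon, +8·10° lat → SW at lon 20°, lat -10°.
Square 1, 1: +1·2° lon, +1·1° lat → SW at lon 22°, lat -9°.
Subsquare m=12, g=6: +12·0.0833333° lon, +6·0.0416667° lat → SW at lon 23°, lat -8.75°.
latitude -8.7500, longitude 23.0000.

-8.7500, 23.0000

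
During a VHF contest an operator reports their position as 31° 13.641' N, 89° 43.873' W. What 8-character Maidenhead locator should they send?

Offset from 180°W / 90°S: lon 90.26878°, lat 121.22735°.
Field: lon ⌊90.26878/20⌋ = 4 → E; lat ⌊121.22735/10⌋ = 12 → M.
Square: lon ⌊10.26878/2⌋ = 5; lat ⌊1.22735/1⌋ = 1.
Subsquare: lon ⌊0.26878/0.0833333⌋ = 3 → d; lat ⌊0.22735/0.0416667⌋ = 5 → f.
Extended square: lon ⌊0.01878/0.00833333⌋ = 2; lat ⌊0.01902/0.00416667⌋ = 4.

EM51df24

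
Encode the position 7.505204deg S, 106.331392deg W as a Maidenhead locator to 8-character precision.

Add 180° to longitude and 90° to latitude: 73.66861, 82.49480.
Field (20°×10°, letters A–R): 73.66861/20 → 3 → D, 82.49480/10 → 8 → I; chars DI.
Square (2°×1°, digits 0–9): 13.66861/2 → 6, 2.49480/1 → 2; chars 62.
Subsquare (5′×2.5′, letters a–x): 1.66861/0.0833333 → 20 → u, 0.49480/0.0416667 → 11 → l; chars ul.
Extended square (30″×15″, digits 0–9): 0.00194/0.00833333 → 0, 0.03646/0.00416667 → 8; chars 08.

DI62ul08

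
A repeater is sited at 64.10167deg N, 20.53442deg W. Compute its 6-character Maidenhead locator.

HP94rc

Add 180° to longitude and 90° to latitude: 159.4656, 154.1017.
Field (20°×10°, letters A–R): lon ⌊159.4656/20⌋ = 7 → H; lat ⌊154.1017/10⌋ = 15 → P.
Square (2°×1°, digits 0–9): lon ⌊19.4656/2⌋ = 9; lat ⌊4.1017/1⌋ = 4.
Subsquare (5′×2.5′, letters a–x): lon ⌊1.4656/0.0833333⌋ = 17 → r; lat ⌊0.1017/0.0416667⌋ = 2 → c.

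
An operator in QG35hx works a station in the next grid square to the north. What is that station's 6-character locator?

QG36ha

Latitude subsquare x = 23; +1 → 24, wraps to 0 = a, carry into square.
Latitude square 5; +1 → 6.
The longitude characters are unchanged.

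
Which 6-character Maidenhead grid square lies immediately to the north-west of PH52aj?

PH42xk

Longitude subsquare a = 0; −1 → -1, wraps to 23 = x, carry into square.
Longitude square 5; −1 → 4.
Latitude subsquare j = 9; +1 → 10 = k.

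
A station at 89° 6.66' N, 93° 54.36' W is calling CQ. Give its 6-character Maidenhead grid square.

ER39bc

Shift to the Maidenhead origin (180°W, 90°S): lon 86.0940, lat 179.1110.
Field: 86.0940/20 → 4 → E, 179.1110/10 → 17 → R; chars ER.
Square: 6.0940/2 → 3, 9.1110/1 → 9; chars 39.
Subsquare: 0.0940/0.0833333 → 1 → b, 0.1110/0.0416667 → 2 → c; chars bc.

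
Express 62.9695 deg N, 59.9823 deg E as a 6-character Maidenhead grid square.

LP92xx

Add 180° to longitude and 90° to latitude: 239.9823, 152.9695.
Field: 239.9823/20 → 11 → L, 152.9695/10 → 15 → P; chars LP.
Square: 19.9823/2 → 9, 2.9695/1 → 2; chars 92.
Subsquare: 1.9823/0.0833333 → 23 → x, 0.9695/0.0416667 → 23 → x; chars xx.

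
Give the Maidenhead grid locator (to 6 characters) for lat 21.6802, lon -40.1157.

GL91wq

Shift to the Maidenhead origin (180°W, 90°S): lon 139.8843, lat 111.6802.
Field: 139.8843/20 → 6 → G, 111.6802/10 → 11 → L; chars GL.
Square: 19.8843/2 → 9, 1.6802/1 → 1; chars 91.
Subsquare: 1.8843/0.0833333 → 22 → w, 0.6802/0.0416667 → 16 → q; chars wq.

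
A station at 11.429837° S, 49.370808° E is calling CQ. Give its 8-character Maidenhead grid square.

LH48qn46

Shift to the Maidenhead origin (180°W, 90°S): lon 229.37081, lat 78.57016.
Field: lon ⌊229.37081/20⌋ = 11 → L; lat ⌊78.57016/10⌋ = 7 → H.
Square: lon ⌊9.37081/2⌋ = 4; lat ⌊8.57016/1⌋ = 8.
Subsquare: lon ⌊1.37081/0.0833333⌋ = 16 → q; lat ⌊0.57016/0.0416667⌋ = 13 → n.
Extended square: lon ⌊0.03747/0.00833333⌋ = 4; lat ⌊0.02850/0.00416667⌋ = 6.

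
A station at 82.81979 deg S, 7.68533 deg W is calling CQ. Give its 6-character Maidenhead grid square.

Add 180° to longitude and 90° to latitude: 172.3147, 7.1802.
Field: lon ⌊172.3147/20⌋ = 8 → I; lat ⌊7.1802/10⌋ = 0 → A.
Square: lon ⌊12.3147/2⌋ = 6; lat ⌊7.1802/1⌋ = 7.
Subsquare: lon ⌊0.3147/0.0833333⌋ = 3 → d; lat ⌊0.1802/0.0416667⌋ = 4 → e.

IA67de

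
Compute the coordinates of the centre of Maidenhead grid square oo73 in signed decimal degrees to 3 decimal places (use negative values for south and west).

53.500, 115.000

Field O=14, O=14: +14·20° lon, +14·10° lat → SW at lon 100°, lat 50°.
Square 7, 3: +7·2° lon, +3·1° lat → SW at lon 114°, lat 53°.
Cell spans 2° lon × 1° lat. Centre is SW corner plus half of each.
latitude 53.500, longitude 115.000.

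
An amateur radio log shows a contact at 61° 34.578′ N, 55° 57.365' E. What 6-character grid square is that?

LP71xn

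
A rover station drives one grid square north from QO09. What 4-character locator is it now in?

Latitude square 9; +1 → 10, wraps to 0, carry into field.
Latitude field O = 14; +1 → 15 = P.
The longitude characters are unchanged.

QP00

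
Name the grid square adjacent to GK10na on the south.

GJ19nx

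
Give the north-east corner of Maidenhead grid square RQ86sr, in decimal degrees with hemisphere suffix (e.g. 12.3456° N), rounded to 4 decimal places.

76.7500° N, 177.5833° E

Field R=17, Q=16: +17·20° lon, +16·10° lat → SW at lon 160°, lat 70°.
Square 8, 6: +8·2° lon, +6·1° lat → SW at lon 176°, lat 76°.
Subsquare s=18, r=17: +18·0.0833333° lon, +17·0.0416667° lat → SW at lon 177.5°, lat 76.7083°.
Cell spans 0.0833333° lon × 0.0416667° lat. NE corner is SW corner plus one full cell.
latitude 76.7500° N, longitude 177.5833° E.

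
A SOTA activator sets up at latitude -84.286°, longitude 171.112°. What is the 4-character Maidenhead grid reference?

RA55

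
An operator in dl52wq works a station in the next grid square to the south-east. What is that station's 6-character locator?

Longitude subsquare w = 22; +1 → 23 = x.
Latitude subsquare q = 16; −1 → 15 = p.

DL52xp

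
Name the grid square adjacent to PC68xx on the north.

PC69xa

Latitude subsquare x = 23; +1 → 24, wraps to 0 = a, carry into square.
Latitude square 8; +1 → 9.
The longitude characters are unchanged.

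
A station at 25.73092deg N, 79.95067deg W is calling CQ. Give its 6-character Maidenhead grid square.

FL05ar

Offset from 180°W / 90°S: lon 100.0493°, lat 115.7309°.
Field: lon ⌊100.0493/20⌋ = 5 → F; lat ⌊115.7309/10⌋ = 11 → L.
Square: lon ⌊0.0493/2⌋ = 0; lat ⌊5.7309/1⌋ = 5.
Subsquare: lon ⌊0.0493/0.0833333⌋ = 0 → a; lat ⌊0.7309/0.0416667⌋ = 17 → r.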